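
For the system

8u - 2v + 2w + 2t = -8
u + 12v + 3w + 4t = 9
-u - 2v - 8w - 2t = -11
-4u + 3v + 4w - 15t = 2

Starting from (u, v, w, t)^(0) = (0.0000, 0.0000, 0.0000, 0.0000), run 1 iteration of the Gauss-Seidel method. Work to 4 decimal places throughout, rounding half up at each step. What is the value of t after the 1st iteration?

Iteration 1:
  u = (-8 - (-2)·0.0000 - (2)·0.0000 - (2)·0.0000) / (8) = -1.0000
  v = (9 - (1)·-1.0000 - (3)·0.0000 - (4)·0.0000) / (12) = 0.8333
  w = (-11 - (-1)·-1.0000 - (-2)·0.8333 - (-2)·0.0000) / (-8) = 1.2917
  t = (2 - (-4)·-1.0000 - (3)·0.8333 - (4)·1.2917) / (-15) = 0.6444

0.6444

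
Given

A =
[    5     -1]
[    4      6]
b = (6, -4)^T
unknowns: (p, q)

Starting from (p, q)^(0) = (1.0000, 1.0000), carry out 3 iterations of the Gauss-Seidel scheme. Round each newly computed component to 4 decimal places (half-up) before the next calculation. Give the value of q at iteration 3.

Iteration 1:
  p = (6 - (-1)·1.0000) / (5) = 1.4000
  q = (-4 - (4)·1.4000) / (6) = -1.6000
Iteration 2:
  p = (6 - (-1)·-1.6000) / (5) = 0.8800
  q = (-4 - (4)·0.8800) / (6) = -1.2533
Iteration 3:
  p = (6 - (-1)·-1.2533) / (5) = 0.9493
  q = (-4 - (4)·0.9493) / (6) = -1.2995

-1.2995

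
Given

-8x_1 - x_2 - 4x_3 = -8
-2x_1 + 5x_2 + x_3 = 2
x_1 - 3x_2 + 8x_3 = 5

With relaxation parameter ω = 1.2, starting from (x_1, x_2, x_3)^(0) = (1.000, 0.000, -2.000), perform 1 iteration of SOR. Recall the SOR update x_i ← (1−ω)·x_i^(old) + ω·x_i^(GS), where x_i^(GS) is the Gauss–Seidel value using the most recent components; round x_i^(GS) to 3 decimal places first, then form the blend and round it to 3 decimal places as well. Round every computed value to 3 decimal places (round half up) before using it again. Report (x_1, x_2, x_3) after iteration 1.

Iteration 1:
  x_1: GS value = (-8 - (-1)·0.000 - (-4)·-2.000) / (-8) = 2.000;  x_1 ← (1−ω)·1.000 + ω·2.000 = 2.200
  x_2: GS value = (2 - (-2)·2.200 - (1)·-2.000) / (5) = 1.680;  x_2 ← (1−ω)·0.000 + ω·1.680 = 2.016
  x_3: GS value = (5 - (1)·2.200 - (-3)·2.016) / (8) = 1.106;  x_3 ← (1−ω)·-2.000 + ω·1.106 = 1.727

(2.200, 2.016, 1.727)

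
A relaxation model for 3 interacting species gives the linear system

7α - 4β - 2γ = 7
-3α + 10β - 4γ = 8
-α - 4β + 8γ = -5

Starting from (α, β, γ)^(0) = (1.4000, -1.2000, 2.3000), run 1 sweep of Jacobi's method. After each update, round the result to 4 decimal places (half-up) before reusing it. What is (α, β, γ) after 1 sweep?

(0.9714, 2.1400, -1.0500)

Iteration 1:
  α = (7 - (-4)·-1.2000 - (-2)·2.3000) / (7) = 0.9714
  β = (8 - (-3)·1.4000 - (-4)·2.3000) / (10) = 2.1400
  γ = (-5 - (-1)·1.4000 - (-4)·-1.2000) / (8) = -1.0500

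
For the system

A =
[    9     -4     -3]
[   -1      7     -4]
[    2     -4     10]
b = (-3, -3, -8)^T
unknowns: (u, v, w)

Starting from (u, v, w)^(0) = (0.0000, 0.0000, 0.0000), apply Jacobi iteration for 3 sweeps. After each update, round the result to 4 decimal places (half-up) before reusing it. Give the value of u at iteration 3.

Iteration 1:
  u = (-3 - (-4)·0.0000 - (-3)·0.0000) / (9) = -0.3333
  v = (-3 - (-1)·0.0000 - (-4)·0.0000) / (7) = -0.4286
  w = (-8 - (2)·0.0000 - (-4)·0.0000) / (10) = -0.8000
Iteration 2:
  u = (-3 - (-4)·-0.4286 - (-3)·-0.8000) / (9) = -0.7905
  v = (-3 - (-1)·-0.3333 - (-4)·-0.8000) / (7) = -0.9333
  w = (-8 - (2)·-0.3333 - (-4)·-0.4286) / (10) = -0.9048
Iteration 3:
  u = (-3 - (-4)·-0.9333 - (-3)·-0.9048) / (9) = -1.0497
  v = (-3 - (-1)·-0.7905 - (-4)·-0.9048) / (7) = -1.0585
  w = (-8 - (2)·-0.7905 - (-4)·-0.9333) / (10) = -1.0152

-1.0497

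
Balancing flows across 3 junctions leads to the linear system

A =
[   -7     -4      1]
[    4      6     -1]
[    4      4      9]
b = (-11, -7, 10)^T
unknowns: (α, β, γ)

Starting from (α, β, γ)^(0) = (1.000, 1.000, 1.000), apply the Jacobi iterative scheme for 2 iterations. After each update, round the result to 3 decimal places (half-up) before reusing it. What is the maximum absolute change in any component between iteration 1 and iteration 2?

1.413

Iteration 1:
  α = (-11 - (-4)·1.000 - (1)·1.000) / (-7) = 1.143
  β = (-7 - (4)·1.000 - (-1)·1.000) / (6) = -1.667
  γ = (10 - (4)·1.000 - (4)·1.000) / (9) = 0.222
Iteration 2:
  α = (-11 - (-4)·-1.667 - (1)·0.222) / (-7) = 2.556
  β = (-7 - (4)·1.143 - (-1)·0.222) / (6) = -1.892
  γ = (10 - (4)·1.143 - (4)·-1.667) / (9) = 1.344
Change: (1.413, -0.225, 1.122) → max |·| = 1.413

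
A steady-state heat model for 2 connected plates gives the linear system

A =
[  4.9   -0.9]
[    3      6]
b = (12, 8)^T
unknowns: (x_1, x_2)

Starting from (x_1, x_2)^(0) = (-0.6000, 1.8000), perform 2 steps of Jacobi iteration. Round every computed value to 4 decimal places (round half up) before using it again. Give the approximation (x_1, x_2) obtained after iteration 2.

(2.7490, -0.0565)

Iteration 1:
  x_1 = (12 - (-0.9)·1.8000) / (4.9) = 2.7796
  x_2 = (8 - (3)·-0.6000) / (6) = 1.6333
Iteration 2:
  x_1 = (12 - (-0.9)·1.6333) / (4.9) = 2.7490
  x_2 = (8 - (3)·2.7796) / (6) = -0.0565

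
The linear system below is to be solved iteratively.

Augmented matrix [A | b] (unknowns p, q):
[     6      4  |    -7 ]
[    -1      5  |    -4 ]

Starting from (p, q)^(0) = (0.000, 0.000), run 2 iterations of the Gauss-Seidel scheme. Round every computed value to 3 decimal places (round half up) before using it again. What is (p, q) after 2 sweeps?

(-0.478, -0.896)

Iteration 1:
  p = (-7 - (4)·0.000) / (6) = -1.167
  q = (-4 - (-1)·-1.167) / (5) = -1.033
Iteration 2:
  p = (-7 - (4)·-1.033) / (6) = -0.478
  q = (-4 - (-1)·-0.478) / (5) = -0.896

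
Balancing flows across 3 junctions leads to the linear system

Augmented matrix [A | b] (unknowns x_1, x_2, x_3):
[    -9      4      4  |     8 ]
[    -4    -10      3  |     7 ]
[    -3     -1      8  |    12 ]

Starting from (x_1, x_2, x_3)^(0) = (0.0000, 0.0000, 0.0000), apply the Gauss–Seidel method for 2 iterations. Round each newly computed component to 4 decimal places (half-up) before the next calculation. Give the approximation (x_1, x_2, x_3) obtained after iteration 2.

(-0.5426, -0.1459, 1.2783)

Iteration 1:
  x_1 = (8 - (4)·0.0000 - (4)·0.0000) / (-9) = -0.8889
  x_2 = (7 - (-4)·-0.8889 - (3)·0.0000) / (-10) = -0.3444
  x_3 = (12 - (-3)·-0.8889 - (-1)·-0.3444) / (8) = 1.1236
Iteration 2:
  x_1 = (8 - (4)·-0.3444 - (4)·1.1236) / (-9) = -0.5426
  x_2 = (7 - (-4)·-0.5426 - (3)·1.1236) / (-10) = -0.1459
  x_3 = (12 - (-3)·-0.5426 - (-1)·-0.1459) / (8) = 1.2783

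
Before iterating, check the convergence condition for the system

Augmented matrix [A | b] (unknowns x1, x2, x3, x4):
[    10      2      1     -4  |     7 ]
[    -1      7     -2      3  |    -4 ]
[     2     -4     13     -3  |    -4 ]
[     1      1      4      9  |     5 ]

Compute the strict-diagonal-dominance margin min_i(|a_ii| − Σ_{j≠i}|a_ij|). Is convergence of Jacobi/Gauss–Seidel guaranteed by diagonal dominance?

1

row 1: |10| − (2+1+4) = 3
row 2: |7| − (1+2+3) = 1
row 3: |13| − (2+4+3) = 4
row 4: |9| − (1+1+4) = 3
minimum over rows = 1 → strictly diagonally dominant (convergence guaranteed)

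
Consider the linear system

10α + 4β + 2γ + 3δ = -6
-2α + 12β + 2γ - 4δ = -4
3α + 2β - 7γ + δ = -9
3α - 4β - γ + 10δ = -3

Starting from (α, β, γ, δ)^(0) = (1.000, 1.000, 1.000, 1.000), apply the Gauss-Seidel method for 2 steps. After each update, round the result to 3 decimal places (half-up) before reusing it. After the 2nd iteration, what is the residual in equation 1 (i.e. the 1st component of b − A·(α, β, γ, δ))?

0.872

Iteration 1:
  α = (-6 - (4)·1.000 - (2)·1.000 - (3)·1.000) / (10) = -1.500
  β = (-4 - (-2)·-1.500 - (2)·1.000 - (-4)·1.000) / (12) = -0.417
  γ = (-9 - (3)·-1.500 - (2)·-0.417 - (1)·1.000) / (-7) = 0.667
  δ = (-3 - (3)·-1.500 - (-4)·-0.417 - (-1)·0.667) / (10) = 0.050
Iteration 2:
  α = (-6 - (4)·-0.417 - (2)·0.667 - (3)·0.050) / (10) = -0.582
  β = (-4 - (-2)·-0.582 - (2)·0.667 - (-4)·0.050) / (12) = -0.525
  γ = (-9 - (3)·-0.582 - (2)·-0.525 - (1)·0.050) / (-7) = 0.893
  δ = (-3 - (3)·-0.582 - (-4)·-0.525 - (-1)·0.893) / (10) = -0.246
Residual b − A·x = (0.872, -1.634, 0.293, -0.001)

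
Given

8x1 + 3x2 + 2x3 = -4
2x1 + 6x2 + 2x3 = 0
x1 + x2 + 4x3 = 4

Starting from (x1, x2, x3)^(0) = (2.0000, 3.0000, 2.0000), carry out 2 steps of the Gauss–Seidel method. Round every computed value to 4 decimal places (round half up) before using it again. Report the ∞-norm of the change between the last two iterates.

Iteration 1:
  x1 = (-4 - (3)·3.0000 - (2)·2.0000) / (8) = -2.1250
  x2 = (0 - (2)·-2.1250 - (2)·2.0000) / (6) = 0.0417
  x3 = (4 - (1)·-2.1250 - (1)·0.0417) / (4) = 1.5208
Iteration 2:
  x1 = (-4 - (3)·0.0417 - (2)·1.5208) / (8) = -0.8958
  x2 = (0 - (2)·-0.8958 - (2)·1.5208) / (6) = -0.2083
  x3 = (4 - (1)·-0.8958 - (1)·-0.2083) / (4) = 1.2760
Change: (1.2292, -0.2500, -0.2448) → max |·| = 1.2292

1.2292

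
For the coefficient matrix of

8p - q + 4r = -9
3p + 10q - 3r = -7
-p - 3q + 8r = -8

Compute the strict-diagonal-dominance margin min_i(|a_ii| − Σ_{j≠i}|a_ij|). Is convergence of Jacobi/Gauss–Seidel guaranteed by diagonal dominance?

row 1: |8| − (1+4) = 3
row 2: |10| − (3+3) = 4
row 3: |8| − (1+3) = 4
minimum over rows = 3 → strictly diagonally dominant (convergence guaranteed)

3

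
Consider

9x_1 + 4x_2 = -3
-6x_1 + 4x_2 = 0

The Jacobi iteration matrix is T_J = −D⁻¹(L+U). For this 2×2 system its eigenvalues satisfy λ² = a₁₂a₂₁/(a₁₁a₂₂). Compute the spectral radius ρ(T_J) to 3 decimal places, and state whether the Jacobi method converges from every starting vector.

0.816

a₁₂a₂₁/(a₁₁a₂₂) = (4)·(-6) / ((9)·(4)) = -0.666667
ρ = √|-0.666667| = √0.666667 = 0.816
ρ < 1, so Jacobi converges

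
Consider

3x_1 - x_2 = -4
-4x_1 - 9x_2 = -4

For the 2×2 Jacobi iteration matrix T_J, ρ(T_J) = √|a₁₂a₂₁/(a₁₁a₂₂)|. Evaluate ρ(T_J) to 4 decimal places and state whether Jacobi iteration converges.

a₁₂a₂₁/(a₁₁a₂₂) = (-1)·(-4) / ((3)·(-9)) = -0.148148
ρ = √|-0.148148| = √0.148148 = 0.3849
ρ < 1, so Jacobi converges

0.3849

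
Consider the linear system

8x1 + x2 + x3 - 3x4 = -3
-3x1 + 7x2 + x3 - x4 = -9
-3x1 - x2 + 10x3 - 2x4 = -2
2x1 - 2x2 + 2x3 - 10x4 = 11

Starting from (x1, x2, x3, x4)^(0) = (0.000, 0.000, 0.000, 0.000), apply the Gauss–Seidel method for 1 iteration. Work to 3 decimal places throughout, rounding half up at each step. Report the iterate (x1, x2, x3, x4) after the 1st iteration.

Iteration 1:
  x1 = (-3 - (1)·0.000 - (1)·0.000 - (-3)·0.000) / (8) = -0.375
  x2 = (-9 - (-3)·-0.375 - (1)·0.000 - (-1)·0.000) / (7) = -1.446
  x3 = (-2 - (-3)·-0.375 - (-1)·-1.446 - (-2)·0.000) / (10) = -0.457
  x4 = (11 - (2)·-0.375 - (-2)·-1.446 - (2)·-0.457) / (-10) = -0.977

(-0.375, -1.446, -0.457, -0.977)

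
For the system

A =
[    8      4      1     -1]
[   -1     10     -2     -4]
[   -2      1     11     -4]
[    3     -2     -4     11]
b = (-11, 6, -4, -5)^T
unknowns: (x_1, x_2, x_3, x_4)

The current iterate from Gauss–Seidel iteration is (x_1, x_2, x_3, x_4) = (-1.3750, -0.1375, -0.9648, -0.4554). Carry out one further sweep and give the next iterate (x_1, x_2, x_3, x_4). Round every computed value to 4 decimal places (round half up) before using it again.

One sweep:
  x_1 = (-11 - (4)·-0.1375 - (1)·-0.9648 - (-1)·-0.4554) / (8) = -1.2426
  x_2 = (6 - (-1)·-1.2426 - (-2)·-0.9648 - (-4)·-0.4554) / (10) = 0.1006
  x_3 = (-4 - (-2)·-1.2426 - (1)·0.1006 - (-4)·-0.4554) / (11) = -0.7643
  x_4 = (-5 - (3)·-1.2426 - (-2)·0.1006 - (-4)·-0.7643) / (11) = -0.3753

(-1.2426, 0.1006, -0.7643, -0.3753)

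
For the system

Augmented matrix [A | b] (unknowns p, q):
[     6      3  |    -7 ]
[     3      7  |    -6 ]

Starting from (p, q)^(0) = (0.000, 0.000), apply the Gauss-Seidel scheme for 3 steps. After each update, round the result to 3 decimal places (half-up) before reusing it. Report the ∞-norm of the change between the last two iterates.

Iteration 1:
  p = (-7 - (3)·0.000) / (6) = -1.167
  q = (-6 - (3)·-1.167) / (7) = -0.357
Iteration 2:
  p = (-7 - (3)·-0.357) / (6) = -0.988
  q = (-6 - (3)·-0.988) / (7) = -0.434
Iteration 3:
  p = (-7 - (3)·-0.434) / (6) = -0.950
  q = (-6 - (3)·-0.950) / (7) = -0.450
Change: (0.038, -0.016) → max |·| = 0.038

0.038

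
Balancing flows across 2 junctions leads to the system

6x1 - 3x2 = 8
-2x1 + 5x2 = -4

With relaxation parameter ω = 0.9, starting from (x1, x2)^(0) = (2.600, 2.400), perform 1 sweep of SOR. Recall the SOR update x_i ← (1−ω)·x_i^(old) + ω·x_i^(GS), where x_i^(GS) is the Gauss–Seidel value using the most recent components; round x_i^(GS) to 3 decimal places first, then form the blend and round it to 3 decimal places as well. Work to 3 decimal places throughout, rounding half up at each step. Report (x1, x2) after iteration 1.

Iteration 1:
  x1: GS value = (8 - (-3)·2.400) / (6) = 2.533;  x1 ← (1−ω)·2.600 + ω·2.533 = 2.540
  x2: GS value = (-4 - (-2)·2.540) / (5) = 0.216;  x2 ← (1−ω)·2.400 + ω·0.216 = 0.434

(2.540, 0.434)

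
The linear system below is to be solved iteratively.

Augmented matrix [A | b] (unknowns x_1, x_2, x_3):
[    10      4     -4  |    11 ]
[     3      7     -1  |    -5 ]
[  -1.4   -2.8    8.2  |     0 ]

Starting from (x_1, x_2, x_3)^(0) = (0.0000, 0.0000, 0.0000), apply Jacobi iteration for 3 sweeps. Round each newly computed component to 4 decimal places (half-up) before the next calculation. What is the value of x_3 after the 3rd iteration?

-0.1683

Iteration 1:
  x_1 = (11 - (4)·0.0000 - (-4)·0.0000) / (10) = 1.1000
  x_2 = (-5 - (3)·0.0000 - (-1)·0.0000) / (7) = -0.7143
  x_3 = (0 - (-1.4)·0.0000 - (-2.8)·0.0000) / (8.2) = 0.0000
Iteration 2:
  x_1 = (11 - (4)·-0.7143 - (-4)·0.0000) / (10) = 1.3857
  x_2 = (-5 - (3)·1.1000 - (-1)·0.0000) / (7) = -1.1857
  x_3 = (0 - (-1.4)·1.1000 - (-2.8)·-0.7143) / (8.2) = -0.0561
Iteration 3:
  x_1 = (11 - (4)·-1.1857 - (-4)·-0.0561) / (10) = 1.5518
  x_2 = (-5 - (3)·1.3857 - (-1)·-0.0561) / (7) = -1.3162
  x_3 = (0 - (-1.4)·1.3857 - (-2.8)·-1.1857) / (8.2) = -0.1683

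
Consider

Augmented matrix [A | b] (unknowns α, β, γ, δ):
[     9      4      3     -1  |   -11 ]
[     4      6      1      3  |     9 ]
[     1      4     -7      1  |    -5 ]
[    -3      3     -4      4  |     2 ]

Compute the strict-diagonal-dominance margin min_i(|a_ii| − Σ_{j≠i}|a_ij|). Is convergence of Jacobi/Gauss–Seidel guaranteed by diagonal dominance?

row 1: |9| − (4+3+1) = 1
row 2: |6| − (4+1+3) = -2
row 3: |-7| − (1+4+1) = 1
row 4: |4| − (3+3+4) = -6
minimum over rows = -6 → not strictly diagonally dominant

-6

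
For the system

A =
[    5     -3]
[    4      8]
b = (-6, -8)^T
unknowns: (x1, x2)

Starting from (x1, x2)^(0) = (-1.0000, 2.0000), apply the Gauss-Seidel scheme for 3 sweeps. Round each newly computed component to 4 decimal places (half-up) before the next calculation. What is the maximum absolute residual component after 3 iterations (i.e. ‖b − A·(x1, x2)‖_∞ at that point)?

Iteration 1:
  x1 = (-6 - (-3)·2.0000) / (5) = 0.0000
  x2 = (-8 - (4)·0.0000) / (8) = -1.0000
Iteration 2:
  x1 = (-6 - (-3)·-1.0000) / (5) = -1.8000
  x2 = (-8 - (4)·-1.8000) / (8) = -0.1000
Iteration 3:
  x1 = (-6 - (-3)·-0.1000) / (5) = -1.2600
  x2 = (-8 - (4)·-1.2600) / (8) = -0.3700
Residual b − A·x = (-0.8100, 0.0000); ∞-norm = 0.8100

0.8100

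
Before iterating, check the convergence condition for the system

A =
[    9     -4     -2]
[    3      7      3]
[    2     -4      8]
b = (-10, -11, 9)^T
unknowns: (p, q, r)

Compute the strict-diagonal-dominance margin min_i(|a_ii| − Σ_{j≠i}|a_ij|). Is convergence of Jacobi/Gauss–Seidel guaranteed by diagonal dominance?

1

row 1: |9| − (4+2) = 3
row 2: |7| − (3+3) = 1
row 3: |8| − (2+4) = 2
minimum over rows = 1 → strictly diagonally dominant (convergence guaranteed)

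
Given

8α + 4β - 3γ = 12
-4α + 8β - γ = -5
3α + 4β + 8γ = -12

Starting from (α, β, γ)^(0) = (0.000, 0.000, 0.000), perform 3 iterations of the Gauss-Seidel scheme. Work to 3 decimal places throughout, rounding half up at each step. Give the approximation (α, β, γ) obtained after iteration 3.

(1.239, -0.187, -1.871)

Iteration 1:
  α = (12 - (4)·0.000 - (-3)·0.000) / (8) = 1.500
  β = (-5 - (-4)·1.500 - (-1)·0.000) / (8) = 0.125
  γ = (-12 - (3)·1.500 - (4)·0.125) / (8) = -2.125
Iteration 2:
  α = (12 - (4)·0.125 - (-3)·-2.125) / (8) = 0.641
  β = (-5 - (-4)·0.641 - (-1)·-2.125) / (8) = -0.570
  γ = (-12 - (3)·0.641 - (4)·-0.570) / (8) = -1.455
Iteration 3:
  α = (12 - (4)·-0.570 - (-3)·-1.455) / (8) = 1.239
  β = (-5 - (-4)·1.239 - (-1)·-1.455) / (8) = -0.187
  γ = (-12 - (3)·1.239 - (4)·-0.187) / (8) = -1.871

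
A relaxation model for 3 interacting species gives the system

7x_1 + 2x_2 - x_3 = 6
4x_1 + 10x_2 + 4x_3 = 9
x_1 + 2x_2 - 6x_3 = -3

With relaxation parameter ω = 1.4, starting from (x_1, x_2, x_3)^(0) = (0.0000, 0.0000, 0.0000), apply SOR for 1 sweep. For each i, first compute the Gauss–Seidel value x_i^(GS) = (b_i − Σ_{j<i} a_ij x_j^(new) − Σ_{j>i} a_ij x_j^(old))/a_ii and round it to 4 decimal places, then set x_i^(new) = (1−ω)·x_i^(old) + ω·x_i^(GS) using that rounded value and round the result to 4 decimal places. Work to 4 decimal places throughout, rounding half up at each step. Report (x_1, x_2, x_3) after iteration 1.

Iteration 1:
  x_1: GS value = (6 - (2)·0.0000 - (-1)·0.0000) / (7) = 0.8571;  x_1 ← (1−ω)·0.0000 + ω·0.8571 = 1.1999
  x_2: GS value = (9 - (4)·1.1999 - (4)·0.0000) / (10) = 0.4200;  x_2 ← (1−ω)·0.0000 + ω·0.4200 = 0.5880
  x_3: GS value = (-3 - (1)·1.1999 - (2)·0.5880) / (-6) = 0.8960;  x_3 ← (1−ω)·0.0000 + ω·0.8960 = 1.2544

(1.1999, 0.5880, 1.2544)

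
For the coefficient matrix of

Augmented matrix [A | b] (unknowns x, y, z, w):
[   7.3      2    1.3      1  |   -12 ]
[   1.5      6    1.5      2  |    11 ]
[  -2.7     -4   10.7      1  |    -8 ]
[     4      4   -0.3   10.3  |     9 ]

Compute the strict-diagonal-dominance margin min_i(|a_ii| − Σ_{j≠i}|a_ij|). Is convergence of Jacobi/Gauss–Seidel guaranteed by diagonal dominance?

row 1: |7.3| − (2+1.3+1) = 3
row 2: |6| − (1.5+1.5+2) = 1
row 3: |10.7| − (2.7+4+1) = 3
row 4: |10.3| − (4+4+0.3) = 2
minimum over rows = 1 → strictly diagonally dominant (convergence guaranteed)

1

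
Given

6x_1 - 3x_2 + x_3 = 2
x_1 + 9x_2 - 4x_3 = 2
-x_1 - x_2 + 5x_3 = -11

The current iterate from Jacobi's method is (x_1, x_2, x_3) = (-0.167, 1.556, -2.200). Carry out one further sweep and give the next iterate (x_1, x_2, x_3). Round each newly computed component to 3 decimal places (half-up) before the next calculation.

One sweep:
  x_1 = (2 - (-3)·1.556 - (1)·-2.200) / (6) = 1.478
  x_2 = (2 - (1)·-0.167 - (-4)·-2.200) / (9) = -0.737
  x_3 = (-11 - (-1)·-0.167 - (-1)·1.556) / (5) = -1.922

(1.478, -0.737, -1.922)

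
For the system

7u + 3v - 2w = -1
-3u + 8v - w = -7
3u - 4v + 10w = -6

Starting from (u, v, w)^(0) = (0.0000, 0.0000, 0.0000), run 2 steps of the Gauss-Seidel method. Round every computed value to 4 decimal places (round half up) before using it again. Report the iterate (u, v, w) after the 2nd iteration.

Iteration 1:
  u = (-1 - (3)·0.0000 - (-2)·0.0000) / (7) = -0.1429
  v = (-7 - (-3)·-0.1429 - (-1)·0.0000) / (8) = -0.9286
  w = (-6 - (3)·-0.1429 - (-4)·-0.9286) / (10) = -0.9286
Iteration 2:
  u = (-1 - (3)·-0.9286 - (-2)·-0.9286) / (7) = -0.0102
  v = (-7 - (-3)·-0.0102 - (-1)·-0.9286) / (8) = -0.9949
  w = (-6 - (3)·-0.0102 - (-4)·-0.9949) / (10) = -0.9949

(-0.0102, -0.9949, -0.9949)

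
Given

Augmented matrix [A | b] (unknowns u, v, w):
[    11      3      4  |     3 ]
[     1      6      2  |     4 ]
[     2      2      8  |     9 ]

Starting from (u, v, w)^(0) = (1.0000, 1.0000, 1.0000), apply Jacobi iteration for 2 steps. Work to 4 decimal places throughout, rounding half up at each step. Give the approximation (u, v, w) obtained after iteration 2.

Iteration 1:
  u = (3 - (3)·1.0000 - (4)·1.0000) / (11) = -0.3636
  v = (4 - (1)·1.0000 - (2)·1.0000) / (6) = 0.1667
  w = (9 - (2)·1.0000 - (2)·1.0000) / (8) = 0.6250
Iteration 2:
  u = (3 - (3)·0.1667 - (4)·0.6250) / (11) = 0.0000
  v = (4 - (1)·-0.3636 - (2)·0.6250) / (6) = 0.5189
  w = (9 - (2)·-0.3636 - (2)·0.1667) / (8) = 1.1742

(0.0000, 0.5189, 1.1742)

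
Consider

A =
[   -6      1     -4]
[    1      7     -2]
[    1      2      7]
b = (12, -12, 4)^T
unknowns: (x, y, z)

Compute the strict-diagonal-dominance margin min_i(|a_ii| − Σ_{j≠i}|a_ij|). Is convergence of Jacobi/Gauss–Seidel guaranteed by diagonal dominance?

row 1: |-6| − (1+4) = 1
row 2: |7| − (1+2) = 4
row 3: |7| − (1+2) = 4
minimum over rows = 1 → strictly diagonally dominant (convergence guaranteed)

1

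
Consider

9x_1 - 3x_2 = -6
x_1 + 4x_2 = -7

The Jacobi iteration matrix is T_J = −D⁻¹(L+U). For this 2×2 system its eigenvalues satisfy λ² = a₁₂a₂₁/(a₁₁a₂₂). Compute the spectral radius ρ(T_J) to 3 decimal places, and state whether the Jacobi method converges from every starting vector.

0.289

a₁₂a₂₁/(a₁₁a₂₂) = (-3)·(1) / ((9)·(4)) = -0.083333
ρ = √|-0.083333| = √0.083333 = 0.289
ρ < 1, so Jacobi converges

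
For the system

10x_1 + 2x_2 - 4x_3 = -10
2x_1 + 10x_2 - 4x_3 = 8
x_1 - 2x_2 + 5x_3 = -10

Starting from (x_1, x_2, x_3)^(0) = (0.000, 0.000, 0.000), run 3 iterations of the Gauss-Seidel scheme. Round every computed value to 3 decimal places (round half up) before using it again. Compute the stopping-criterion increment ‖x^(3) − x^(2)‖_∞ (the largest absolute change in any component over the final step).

Iteration 1:
  x_1 = (-10 - (2)·0.000 - (-4)·0.000) / (10) = -1.000
  x_2 = (8 - (2)·-1.000 - (-4)·0.000) / (10) = 1.000
  x_3 = (-10 - (1)·-1.000 - (-2)·1.000) / (5) = -1.400
Iteration 2:
  x_1 = (-10 - (2)·1.000 - (-4)·-1.400) / (10) = -1.760
  x_2 = (8 - (2)·-1.760 - (-4)·-1.400) / (10) = 0.592
  x_3 = (-10 - (1)·-1.760 - (-2)·0.592) / (5) = -1.411
Iteration 3:
  x_1 = (-10 - (2)·0.592 - (-4)·-1.411) / (10) = -1.683
  x_2 = (8 - (2)·-1.683 - (-4)·-1.411) / (10) = 0.572
  x_3 = (-10 - (1)·-1.683 - (-2)·0.572) / (5) = -1.435
Change: (0.077, -0.020, -0.024) → max |·| = 0.077

0.077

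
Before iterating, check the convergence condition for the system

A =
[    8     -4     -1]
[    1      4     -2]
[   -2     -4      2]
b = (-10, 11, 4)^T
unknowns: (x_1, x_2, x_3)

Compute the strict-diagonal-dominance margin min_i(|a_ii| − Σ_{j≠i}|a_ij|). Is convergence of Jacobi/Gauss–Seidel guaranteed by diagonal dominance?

row 1: |8| − (4+1) = 3
row 2: |4| − (1+2) = 1
row 3: |2| − (2+4) = -4
minimum over rows = -4 → not strictly diagonally dominant

-4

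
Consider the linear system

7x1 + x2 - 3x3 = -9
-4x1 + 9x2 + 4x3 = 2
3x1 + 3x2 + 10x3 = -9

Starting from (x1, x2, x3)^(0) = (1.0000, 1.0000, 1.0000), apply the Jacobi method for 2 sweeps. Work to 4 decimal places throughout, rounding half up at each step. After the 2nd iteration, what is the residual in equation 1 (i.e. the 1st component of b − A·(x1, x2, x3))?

Iteration 1:
  x1 = (-9 - (1)·1.0000 - (-3)·1.0000) / (7) = -1.0000
  x2 = (2 - (-4)·1.0000 - (4)·1.0000) / (9) = 0.2222
  x3 = (-9 - (3)·1.0000 - (3)·1.0000) / (10) = -1.5000
Iteration 2:
  x1 = (-9 - (1)·0.2222 - (-3)·-1.5000) / (7) = -1.9603
  x2 = (2 - (-4)·-1.0000 - (4)·-1.5000) / (9) = 0.4444
  x3 = (-9 - (3)·-1.0000 - (3)·0.2222) / (10) = -0.6667
Residual b − A·x = (2.2776, -7.1740, 2.2147)

2.2776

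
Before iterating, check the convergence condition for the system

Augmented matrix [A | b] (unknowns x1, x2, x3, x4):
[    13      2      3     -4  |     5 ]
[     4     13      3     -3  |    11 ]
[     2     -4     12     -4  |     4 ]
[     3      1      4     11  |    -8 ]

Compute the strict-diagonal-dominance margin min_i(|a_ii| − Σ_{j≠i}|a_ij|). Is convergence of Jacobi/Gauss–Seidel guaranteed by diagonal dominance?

row 1: |13| − (2+3+4) = 4
row 2: |13| − (4+3+3) = 3
row 3: |12| − (2+4+4) = 2
row 4: |11| − (3+1+4) = 3
minimum over rows = 2 → strictly diagonally dominant (convergence guaranteed)

2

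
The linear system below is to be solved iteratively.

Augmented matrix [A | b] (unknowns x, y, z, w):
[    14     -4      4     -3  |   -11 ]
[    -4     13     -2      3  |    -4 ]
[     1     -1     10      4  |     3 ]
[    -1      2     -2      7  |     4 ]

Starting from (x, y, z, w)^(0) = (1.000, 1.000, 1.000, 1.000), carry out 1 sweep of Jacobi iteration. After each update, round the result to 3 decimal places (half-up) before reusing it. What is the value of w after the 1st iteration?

Iteration 1:
  x = (-11 - (-4)·1.000 - (4)·1.000 - (-3)·1.000) / (14) = -0.571
  y = (-4 - (-4)·1.000 - (-2)·1.000 - (3)·1.000) / (13) = -0.077
  z = (3 - (1)·1.000 - (-1)·1.000 - (4)·1.000) / (10) = -0.100
  w = (4 - (-1)·1.000 - (2)·1.000 - (-2)·1.000) / (7) = 0.714

0.714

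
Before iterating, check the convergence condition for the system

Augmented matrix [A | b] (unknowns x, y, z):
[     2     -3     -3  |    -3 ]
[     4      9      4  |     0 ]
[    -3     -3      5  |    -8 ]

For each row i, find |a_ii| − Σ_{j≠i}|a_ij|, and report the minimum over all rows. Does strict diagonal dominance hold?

row 1: |2| − (3+3) = -4
row 2: |9| − (4+4) = 1
row 3: |5| − (3+3) = -1
minimum over rows = -4 → not strictly diagonally dominant

-4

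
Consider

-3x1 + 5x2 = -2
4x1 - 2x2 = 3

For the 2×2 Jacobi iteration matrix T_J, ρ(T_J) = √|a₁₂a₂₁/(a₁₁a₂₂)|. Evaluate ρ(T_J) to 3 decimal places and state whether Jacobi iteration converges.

1.826

a₁₂a₂₁/(a₁₁a₂₂) = (5)·(4) / ((-3)·(-2)) = 3.333333
ρ = √|3.333333| = √3.333333 = 1.826
ρ > 1, so Jacobi diverges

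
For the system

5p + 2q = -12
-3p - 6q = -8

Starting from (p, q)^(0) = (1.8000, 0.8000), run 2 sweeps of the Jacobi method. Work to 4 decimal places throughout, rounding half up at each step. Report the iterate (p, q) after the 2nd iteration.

(-2.5733, 2.6933)

Iteration 1:
  p = (-12 - (2)·0.8000) / (5) = -2.7200
  q = (-8 - (-3)·1.8000) / (-6) = 0.4333
Iteration 2:
  p = (-12 - (2)·0.4333) / (5) = -2.5733
  q = (-8 - (-3)·-2.7200) / (-6) = 2.6933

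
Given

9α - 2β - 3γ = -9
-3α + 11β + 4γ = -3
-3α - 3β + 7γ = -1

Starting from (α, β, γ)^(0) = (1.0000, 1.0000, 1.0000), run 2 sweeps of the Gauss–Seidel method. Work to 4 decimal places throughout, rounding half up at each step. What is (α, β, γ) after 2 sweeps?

(-1.3877, -0.4119, -0.9141)

Iteration 1:
  α = (-9 - (-2)·1.0000 - (-3)·1.0000) / (9) = -0.4444
  β = (-3 - (-3)·-0.4444 - (4)·1.0000) / (11) = -0.7576
  γ = (-1 - (-3)·-0.4444 - (-3)·-0.7576) / (7) = -0.6580
Iteration 2:
  α = (-9 - (-2)·-0.7576 - (-3)·-0.6580) / (9) = -1.3877
  β = (-3 - (-3)·-1.3877 - (4)·-0.6580) / (11) = -0.4119
  γ = (-1 - (-3)·-1.3877 - (-3)·-0.4119) / (7) = -0.9141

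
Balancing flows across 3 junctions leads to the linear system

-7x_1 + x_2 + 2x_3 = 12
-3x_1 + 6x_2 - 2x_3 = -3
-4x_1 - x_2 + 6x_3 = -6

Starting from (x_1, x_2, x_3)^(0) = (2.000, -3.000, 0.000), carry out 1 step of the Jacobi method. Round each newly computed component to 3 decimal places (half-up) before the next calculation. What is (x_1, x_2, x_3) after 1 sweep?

(-2.143, 0.500, -0.167)

Iteration 1:
  x_1 = (12 - (1)·-3.000 - (2)·0.000) / (-7) = -2.143
  x_2 = (-3 - (-3)·2.000 - (-2)·0.000) / (6) = 0.500
  x_3 = (-6 - (-4)·2.000 - (-1)·-3.000) / (6) = -0.167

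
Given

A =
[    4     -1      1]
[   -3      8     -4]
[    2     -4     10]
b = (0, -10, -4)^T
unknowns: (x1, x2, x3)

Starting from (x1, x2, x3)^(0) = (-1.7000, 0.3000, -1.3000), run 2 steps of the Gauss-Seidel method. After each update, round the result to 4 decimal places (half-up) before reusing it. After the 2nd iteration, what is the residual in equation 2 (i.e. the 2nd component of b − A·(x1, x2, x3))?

Iteration 1:
  x1 = (0 - (-1)·0.3000 - (1)·-1.3000) / (4) = 0.4000
  x2 = (-10 - (-3)·0.4000 - (-4)·-1.3000) / (8) = -1.7500
  x3 = (-4 - (2)·0.4000 - (-4)·-1.7500) / (10) = -1.1800
Iteration 2:
  x1 = (0 - (-1)·-1.7500 - (1)·-1.1800) / (4) = -0.1425
  x2 = (-10 - (-3)·-0.1425 - (-4)·-1.1800) / (8) = -1.8934
  x3 = (-4 - (2)·-0.1425 - (-4)·-1.8934) / (10) = -1.1289
Residual b − A·x = (-0.1945, 0.2041, 0.0004)

0.2041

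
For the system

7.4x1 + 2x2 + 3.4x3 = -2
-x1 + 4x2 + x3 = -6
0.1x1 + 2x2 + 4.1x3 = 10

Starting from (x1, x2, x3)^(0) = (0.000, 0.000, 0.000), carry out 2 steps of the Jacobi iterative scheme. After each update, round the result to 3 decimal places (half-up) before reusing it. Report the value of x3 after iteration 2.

Iteration 1:
  x1 = (-2 - (2)·0.000 - (3.4)·0.000) / (7.4) = -0.270
  x2 = (-6 - (-1)·0.000 - (1)·0.000) / (4) = -1.500
  x3 = (10 - (0.1)·0.000 - (2)·0.000) / (4.1) = 2.439
Iteration 2:
  x1 = (-2 - (2)·-1.500 - (3.4)·2.439) / (7.4) = -0.985
  x2 = (-6 - (-1)·-0.270 - (1)·2.439) / (4) = -2.177
  x3 = (10 - (0.1)·-0.270 - (2)·-1.500) / (4.1) = 3.177

3.177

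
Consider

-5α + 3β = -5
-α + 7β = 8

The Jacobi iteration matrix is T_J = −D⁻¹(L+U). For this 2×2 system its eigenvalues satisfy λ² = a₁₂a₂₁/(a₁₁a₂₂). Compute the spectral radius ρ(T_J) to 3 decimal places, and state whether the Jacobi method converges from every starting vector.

a₁₂a₂₁/(a₁₁a₂₂) = (3)·(-1) / ((-5)·(7)) = 0.085714
ρ = √|0.085714| = √0.085714 = 0.293
ρ < 1, so Jacobi converges

0.293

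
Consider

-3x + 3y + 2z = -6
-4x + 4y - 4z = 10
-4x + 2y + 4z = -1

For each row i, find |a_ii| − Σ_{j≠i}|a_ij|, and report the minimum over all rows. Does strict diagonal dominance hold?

row 1: |-3| − (3+2) = -2
row 2: |4| − (4+4) = -4
row 3: |4| − (4+2) = -2
minimum over rows = -4 → not strictly diagonally dominant

-4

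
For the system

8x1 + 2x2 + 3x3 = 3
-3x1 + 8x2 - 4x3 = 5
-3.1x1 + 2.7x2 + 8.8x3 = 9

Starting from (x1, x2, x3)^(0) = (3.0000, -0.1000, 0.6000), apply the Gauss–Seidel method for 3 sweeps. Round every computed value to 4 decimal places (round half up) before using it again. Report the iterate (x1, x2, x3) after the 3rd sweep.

Iteration 1:
  x1 = (3 - (2)·-0.1000 - (3)·0.6000) / (8) = 0.1750
  x2 = (5 - (-3)·0.1750 - (-4)·0.6000) / (8) = 0.9906
  x3 = (9 - (-3.1)·0.1750 - (2.7)·0.9906) / (8.8) = 0.7804
Iteration 2:
  x1 = (3 - (2)·0.9906 - (3)·0.7804) / (8) = -0.1653
  x2 = (5 - (-3)·-0.1653 - (-4)·0.7804) / (8) = 0.9532
  x3 = (9 - (-3.1)·-0.1653 - (2.7)·0.9532) / (8.8) = 0.6720
Iteration 3:
  x1 = (3 - (2)·0.9532 - (3)·0.6720) / (8) = -0.1153
  x2 = (5 - (-3)·-0.1153 - (-4)·0.6720) / (8) = 0.9178
  x3 = (9 - (-3.1)·-0.1153 - (2.7)·0.9178) / (8.8) = 0.7005

(-0.1153, 0.9178, 0.7005)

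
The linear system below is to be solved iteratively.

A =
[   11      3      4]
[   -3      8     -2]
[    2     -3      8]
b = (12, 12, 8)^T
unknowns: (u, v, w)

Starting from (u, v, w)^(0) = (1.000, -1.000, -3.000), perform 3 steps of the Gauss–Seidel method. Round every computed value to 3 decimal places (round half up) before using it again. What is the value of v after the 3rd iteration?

1.905

Iteration 1:
  u = (12 - (3)·-1.000 - (4)·-3.000) / (11) = 2.455
  v = (12 - (-3)·2.455 - (-2)·-3.000) / (8) = 1.671
  w = (8 - (2)·2.455 - (-3)·1.671) / (8) = 1.013
Iteration 2:
  u = (12 - (3)·1.671 - (4)·1.013) / (11) = 0.267
  v = (12 - (-3)·0.267 - (-2)·1.013) / (8) = 1.853
  w = (8 - (2)·0.267 - (-3)·1.853) / (8) = 1.628
Iteration 3:
  u = (12 - (3)·1.853 - (4)·1.628) / (11) = -0.006
  v = (12 - (-3)·-0.006 - (-2)·1.628) / (8) = 1.905
  w = (8 - (2)·-0.006 - (-3)·1.905) / (8) = 1.716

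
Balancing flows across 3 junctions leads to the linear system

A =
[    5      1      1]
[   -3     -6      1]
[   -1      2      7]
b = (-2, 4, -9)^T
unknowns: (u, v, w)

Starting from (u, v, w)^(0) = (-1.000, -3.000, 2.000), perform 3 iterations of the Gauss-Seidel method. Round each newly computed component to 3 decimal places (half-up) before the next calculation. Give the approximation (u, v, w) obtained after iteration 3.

(-0.022, -0.833, -1.051)

Iteration 1:
  u = (-2 - (1)·-3.000 - (1)·2.000) / (5) = -0.200
  v = (4 - (-3)·-0.200 - (1)·2.000) / (-6) = -0.233
  w = (-9 - (-1)·-0.200 - (2)·-0.233) / (7) = -1.248
Iteration 2:
  u = (-2 - (1)·-0.233 - (1)·-1.248) / (5) = -0.104
  v = (4 - (-3)·-0.104 - (1)·-1.248) / (-6) = -0.823
  w = (-9 - (-1)·-0.104 - (2)·-0.823) / (7) = -1.065
Iteration 3:
  u = (-2 - (1)·-0.823 - (1)·-1.065) / (5) = -0.022
  v = (4 - (-3)·-0.022 - (1)·-1.065) / (-6) = -0.833
  w = (-9 - (-1)·-0.022 - (2)·-0.833) / (7) = -1.051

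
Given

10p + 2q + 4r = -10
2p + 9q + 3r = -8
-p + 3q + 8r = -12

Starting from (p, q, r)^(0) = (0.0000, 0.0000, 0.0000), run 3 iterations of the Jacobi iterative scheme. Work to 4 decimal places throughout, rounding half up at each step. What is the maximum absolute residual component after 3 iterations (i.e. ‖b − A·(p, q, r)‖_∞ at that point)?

1.1790

Iteration 1:
  p = (-10 - (2)·0.0000 - (4)·0.0000) / (10) = -1.0000
  q = (-8 - (2)·0.0000 - (3)·0.0000) / (9) = -0.8889
  r = (-12 - (-1)·0.0000 - (3)·0.0000) / (8) = -1.5000
Iteration 2:
  p = (-10 - (2)·-0.8889 - (4)·-1.5000) / (10) = -0.2222
  q = (-8 - (2)·-1.0000 - (3)·-1.5000) / (9) = -0.1667
  r = (-12 - (-1)·-1.0000 - (3)·-0.8889) / (8) = -1.2917
Iteration 3:
  p = (-10 - (2)·-0.1667 - (4)·-1.2917) / (10) = -0.4500
  q = (-8 - (2)·-0.2222 - (3)·-1.2917) / (9) = -0.4089
  r = (-12 - (-1)·-0.2222 - (3)·-0.1667) / (8) = -1.4653
Residual b − A·x = (1.1790, 0.9760, 0.4991); ∞-norm = 1.1790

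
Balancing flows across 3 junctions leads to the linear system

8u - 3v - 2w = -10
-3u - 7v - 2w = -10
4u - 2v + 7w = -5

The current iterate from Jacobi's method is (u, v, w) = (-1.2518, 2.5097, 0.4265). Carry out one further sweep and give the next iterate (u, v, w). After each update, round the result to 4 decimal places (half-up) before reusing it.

(-0.2022, 1.8432, 0.7181)

One sweep:
  u = (-10 - (-3)·2.5097 - (-2)·0.4265) / (8) = -0.2022
  v = (-10 - (-3)·-1.2518 - (-2)·0.4265) / (-7) = 1.8432
  w = (-5 - (4)·-1.2518 - (-2)·2.5097) / (7) = 0.7181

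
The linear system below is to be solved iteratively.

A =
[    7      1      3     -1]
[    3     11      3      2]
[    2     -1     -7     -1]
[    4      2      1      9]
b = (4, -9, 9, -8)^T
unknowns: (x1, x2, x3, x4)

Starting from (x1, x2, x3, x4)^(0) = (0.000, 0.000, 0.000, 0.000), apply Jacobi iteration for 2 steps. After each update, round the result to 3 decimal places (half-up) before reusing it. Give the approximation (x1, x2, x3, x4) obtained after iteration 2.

(1.112, -0.462, -0.879, -0.818)

Iteration 1:
  x1 = (4 - (1)·0.000 - (3)·0.000 - (-1)·0.000) / (7) = 0.571
  x2 = (-9 - (3)·0.000 - (3)·0.000 - (2)·0.000) / (11) = -0.818
  x3 = (9 - (2)·0.000 - (-1)·0.000 - (-1)·0.000) / (-7) = -1.286
  x4 = (-8 - (4)·0.000 - (2)·0.000 - (1)·0.000) / (9) = -0.889
Iteration 2:
  x1 = (4 - (1)·-0.818 - (3)·-1.286 - (-1)·-0.889) / (7) = 1.112
  x2 = (-9 - (3)·0.571 - (3)·-1.286 - (2)·-0.889) / (11) = -0.462
  x3 = (9 - (2)·0.571 - (-1)·-0.818 - (-1)·-0.889) / (-7) = -0.879
  x4 = (-8 - (4)·0.571 - (2)·-0.818 - (1)·-1.286) / (9) = -0.818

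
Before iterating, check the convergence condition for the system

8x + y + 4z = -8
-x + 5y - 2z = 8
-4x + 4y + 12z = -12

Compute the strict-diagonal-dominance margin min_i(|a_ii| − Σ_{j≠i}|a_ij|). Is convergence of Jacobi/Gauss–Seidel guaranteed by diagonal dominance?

row 1: |8| − (1+4) = 3
row 2: |5| − (1+2) = 2
row 3: |12| − (4+4) = 4
minimum over rows = 2 → strictly diagonally dominant (convergence guaranteed)

2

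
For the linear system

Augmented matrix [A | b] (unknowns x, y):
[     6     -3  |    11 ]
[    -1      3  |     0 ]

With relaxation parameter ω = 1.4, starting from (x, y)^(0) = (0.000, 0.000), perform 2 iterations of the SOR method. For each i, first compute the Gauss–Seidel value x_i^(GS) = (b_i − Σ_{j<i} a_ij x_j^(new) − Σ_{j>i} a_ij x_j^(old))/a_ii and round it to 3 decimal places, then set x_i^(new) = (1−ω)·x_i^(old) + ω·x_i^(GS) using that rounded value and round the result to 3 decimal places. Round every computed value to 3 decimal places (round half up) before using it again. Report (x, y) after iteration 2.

(2.378, 0.631)

Iteration 1:
  x: GS value = (11 - (-3)·0.000) / (6) = 1.833;  x ← (1−ω)·0.000 + ω·1.833 = 2.566
  y: GS value = (0 - (-1)·2.566) / (3) = 0.855;  y ← (1−ω)·0.000 + ω·0.855 = 1.197
Iteration 2:
  x: GS value = (11 - (-3)·1.197) / (6) = 2.432;  x ← (1−ω)·2.566 + ω·2.432 = 2.378
  y: GS value = (0 - (-1)·2.378) / (3) = 0.793;  y ← (1−ω)·1.197 + ω·0.793 = 0.631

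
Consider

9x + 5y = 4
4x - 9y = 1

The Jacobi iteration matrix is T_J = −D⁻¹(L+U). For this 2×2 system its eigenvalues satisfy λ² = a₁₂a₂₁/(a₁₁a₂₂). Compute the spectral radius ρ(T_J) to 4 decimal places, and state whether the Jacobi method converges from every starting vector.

a₁₂a₂₁/(a₁₁a₂₂) = (5)·(4) / ((9)·(-9)) = -0.246914
ρ = √|-0.246914| = √0.246914 = 0.4969
ρ < 1, so Jacobi converges

0.4969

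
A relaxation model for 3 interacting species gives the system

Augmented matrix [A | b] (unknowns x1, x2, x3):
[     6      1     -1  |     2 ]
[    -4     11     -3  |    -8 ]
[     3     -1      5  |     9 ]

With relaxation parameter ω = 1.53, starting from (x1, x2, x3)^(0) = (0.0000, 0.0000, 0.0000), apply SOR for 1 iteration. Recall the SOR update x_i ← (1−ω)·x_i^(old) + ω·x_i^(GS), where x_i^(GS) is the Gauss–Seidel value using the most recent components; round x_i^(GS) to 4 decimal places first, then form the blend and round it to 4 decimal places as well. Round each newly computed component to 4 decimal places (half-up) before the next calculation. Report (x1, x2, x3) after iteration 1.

(0.5099, -0.8291, 2.0321)

Iteration 1:
  x1: GS value = (2 - (1)·0.0000 - (-1)·0.0000) / (6) = 0.3333;  x1 ← (1−ω)·0.0000 + ω·0.3333 = 0.5099
  x2: GS value = (-8 - (-4)·0.5099 - (-3)·0.0000) / (11) = -0.5419;  x2 ← (1−ω)·0.0000 + ω·-0.5419 = -0.8291
  x3: GS value = (9 - (3)·0.5099 - (-1)·-0.8291) / (5) = 1.3282;  x3 ← (1−ω)·0.0000 + ω·1.3282 = 2.0321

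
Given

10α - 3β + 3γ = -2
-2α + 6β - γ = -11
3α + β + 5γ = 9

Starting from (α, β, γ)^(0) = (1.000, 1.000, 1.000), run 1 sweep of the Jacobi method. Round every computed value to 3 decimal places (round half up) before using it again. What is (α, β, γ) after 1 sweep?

(-0.200, -1.333, 1.000)

Iteration 1:
  α = (-2 - (-3)·1.000 - (3)·1.000) / (10) = -0.200
  β = (-11 - (-2)·1.000 - (-1)·1.000) / (6) = -1.333
  γ = (9 - (3)·1.000 - (1)·1.000) / (5) = 1.000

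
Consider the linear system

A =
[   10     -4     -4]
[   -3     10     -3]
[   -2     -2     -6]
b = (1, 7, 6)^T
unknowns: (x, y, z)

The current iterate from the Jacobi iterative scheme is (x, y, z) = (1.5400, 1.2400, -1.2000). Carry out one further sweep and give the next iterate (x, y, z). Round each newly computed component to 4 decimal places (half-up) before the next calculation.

One sweep:
  x = (1 - (-4)·1.2400 - (-4)·-1.2000) / (10) = 0.1160
  y = (7 - (-3)·1.5400 - (-3)·-1.2000) / (10) = 0.8020
  z = (6 - (-2)·1.5400 - (-2)·1.2400) / (-6) = -1.9267

(0.1160, 0.8020, -1.9267)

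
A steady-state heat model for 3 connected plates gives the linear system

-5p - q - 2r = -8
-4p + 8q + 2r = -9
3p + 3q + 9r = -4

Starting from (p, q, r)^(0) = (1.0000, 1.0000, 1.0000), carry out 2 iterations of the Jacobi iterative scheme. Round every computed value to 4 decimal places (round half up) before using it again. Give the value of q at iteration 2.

-0.3472

Iteration 1:
  p = (-8 - (-1)·1.0000 - (-2)·1.0000) / (-5) = 1.0000
  q = (-9 - (-4)·1.0000 - (2)·1.0000) / (8) = -0.8750
  r = (-4 - (3)·1.0000 - (3)·1.0000) / (9) = -1.1111
Iteration 2:
  p = (-8 - (-1)·-0.8750 - (-2)·-1.1111) / (-5) = 2.2194
  q = (-9 - (-4)·1.0000 - (2)·-1.1111) / (8) = -0.3472
  r = (-4 - (3)·1.0000 - (3)·-0.8750) / (9) = -0.4861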